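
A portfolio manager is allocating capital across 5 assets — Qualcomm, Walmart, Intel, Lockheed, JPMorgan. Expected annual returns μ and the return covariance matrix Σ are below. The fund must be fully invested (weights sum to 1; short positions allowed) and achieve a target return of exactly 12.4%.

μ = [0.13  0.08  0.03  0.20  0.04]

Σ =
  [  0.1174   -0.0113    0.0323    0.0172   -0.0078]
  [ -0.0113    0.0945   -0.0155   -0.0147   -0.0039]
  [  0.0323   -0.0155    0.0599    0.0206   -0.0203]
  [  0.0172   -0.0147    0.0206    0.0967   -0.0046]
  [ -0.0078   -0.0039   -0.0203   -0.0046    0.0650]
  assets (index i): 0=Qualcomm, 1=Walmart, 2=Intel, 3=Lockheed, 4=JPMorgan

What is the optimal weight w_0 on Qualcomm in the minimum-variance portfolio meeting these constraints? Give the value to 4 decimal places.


0.1729

u=Σ⁻¹μ = [1.0164  1.3205  -0.1344  2.1609  0.9275]
v=Σ⁻¹𝟙 = [3.8269  17.4385  24.8722  8.2136  25.2392]
a=μᵀu=0.703034  b=𝟙ᵀu=5.291027  c=𝟙ᵀv=79.590328  D=ac−b²=27.959764
λ₁=(c·0.124−b)/D = (79.590328·0.124−5.291027)/27.959764 = 0.163741
λ₂=(a−b·0.124)/D = (0.703034−5.291027·0.124)/27.959764 = 0.001679
w* = 0.163741·u + 0.001679·v:
  w_0 = 0.163741·1.0164 + 0.001679·3.8269 = 0.1729  (Qualcomm)
  w_1 = 0.163741·1.3205 + 0.001679·17.4385 = 0.2455  (Walmart)
  w_2 = 0.163741·-0.1344 + 0.001679·24.8722 = 0.0198  (Intel)
  w_3 = 0.163741·2.1609 + 0.001679·8.2136 = 0.3676  (Lockheed)
  w_4 = 0.163741·0.9275 + 0.001679·25.2392 = 0.1943  (JPMorgan)
Σw_i=1.0000  μᵀw=0.1240
σ²=wᵀΣw=λ₁·μ_p+λ₂ = 0.163741·0.124 + 0.001679 = 0.021983 ≈ 0.0220


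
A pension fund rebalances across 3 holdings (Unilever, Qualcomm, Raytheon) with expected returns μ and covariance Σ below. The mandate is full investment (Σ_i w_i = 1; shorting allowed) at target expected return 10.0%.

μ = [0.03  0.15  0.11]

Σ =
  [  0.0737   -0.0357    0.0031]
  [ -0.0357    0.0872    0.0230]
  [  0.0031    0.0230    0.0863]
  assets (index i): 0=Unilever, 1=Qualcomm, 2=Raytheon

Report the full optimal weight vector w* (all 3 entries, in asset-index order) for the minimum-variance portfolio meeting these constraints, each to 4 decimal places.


0.3671  0.4842  0.1486

x=Σ⁻¹μ = [1.4077  2.1229  0.6583]
y=Σ⁻¹𝟙 = [22.6591  19.2566  5.6414]
a=μᵀx=0.433071  b=𝟙ᵀx=4.188818  c=𝟙ᵀy=47.557077  D=ac−b²=3.049377
λ₁=(c·0.100−b)/D = (47.557077·0.100−4.188818)/3.049377 = 0.185903
λ₂=(a−b·0.100)/D = (0.433071−4.188818·0.100)/3.049377 = 0.004653
w* = 0.185903·x + 0.004653·y:
  w_0 = 0.185903·1.4077 + 0.004653·22.6591 = 0.3671  (Unilever)
  w_1 = 0.185903·2.1229 + 0.004653·19.2566 = 0.4842  (Qualcomm)
  w_2 = 0.185903·0.6583 + 0.004653·5.6414 = 0.1486  (Raytheon)
Σw_i=1.0000  μᵀw=0.1000
σ²=wᵀΣw=λ₁·μ_p+λ₂ = 0.185903·0.100 + 0.004653 = 0.023243 ≈ 0.0232


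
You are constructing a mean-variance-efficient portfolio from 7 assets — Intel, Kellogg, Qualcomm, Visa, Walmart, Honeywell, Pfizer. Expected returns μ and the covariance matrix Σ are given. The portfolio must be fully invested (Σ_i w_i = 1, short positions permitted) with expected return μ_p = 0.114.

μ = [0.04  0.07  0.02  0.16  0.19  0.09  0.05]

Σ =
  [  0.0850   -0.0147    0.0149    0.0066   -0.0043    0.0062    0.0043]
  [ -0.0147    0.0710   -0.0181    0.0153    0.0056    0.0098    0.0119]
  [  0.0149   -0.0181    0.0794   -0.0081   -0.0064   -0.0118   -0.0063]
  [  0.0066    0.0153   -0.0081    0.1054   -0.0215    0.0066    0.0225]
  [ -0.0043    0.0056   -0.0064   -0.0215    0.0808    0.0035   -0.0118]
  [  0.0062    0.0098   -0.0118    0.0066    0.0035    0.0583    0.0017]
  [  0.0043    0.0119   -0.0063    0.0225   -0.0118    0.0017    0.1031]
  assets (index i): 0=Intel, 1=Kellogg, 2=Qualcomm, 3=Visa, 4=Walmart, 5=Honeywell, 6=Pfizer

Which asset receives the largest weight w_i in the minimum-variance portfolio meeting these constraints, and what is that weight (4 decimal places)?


u=Σ⁻¹μ = [0.2612  0.3938  0.9418  1.9586  2.9352  1.2315  0.3744]
v=Σ⁻¹𝟙 = [9.4251  14.1838  19.2517  8.8680  16.3564  15.4281  8.5278]
a=μᵀu=1.057460  b=𝟙ᵀu=8.096422  c=𝟙ᵀv=92.040913  D=ac−b²=31.777559
λ₁=(c·0.114−b)/D = (92.040913·0.114−8.096422)/31.777559 = 0.075407
λ₂=(a−b·0.114)/D = (1.057460−8.096422·0.114)/31.777559 = 0.004232
w* = 0.075407·u + 0.004232·v:
  w_0 = 0.075407·0.2612 + 0.004232·9.4251 = 0.0596  (Intel)
  w_1 = 0.075407·0.3938 + 0.004232·14.1838 = 0.0897  (Kellogg)
  w_2 = 0.075407·0.9418 + 0.004232·19.2517 = 0.1525  (Qualcomm)
  w_3 = 0.075407·1.9586 + 0.004232·8.8680 = 0.1852  (Visa)
  w_4 = 0.075407·2.9352 + 0.004232·16.3564 = 0.2905  (Walmart)
  w_5 = 0.075407·1.2315 + 0.004232·15.4281 = 0.1581  (Honeywell)
  w_6 = 0.075407·0.3744 + 0.004232·8.5278 = 0.0643  (Pfizer)
Σw_i=1.0000  μᵀw=0.1140
σ²=wᵀΣw=λ₁·μ_p+λ₂ = 0.075407·0.114 + 0.004232 = 0.012828 ≈ 0.0128

Walmart (0.2905)


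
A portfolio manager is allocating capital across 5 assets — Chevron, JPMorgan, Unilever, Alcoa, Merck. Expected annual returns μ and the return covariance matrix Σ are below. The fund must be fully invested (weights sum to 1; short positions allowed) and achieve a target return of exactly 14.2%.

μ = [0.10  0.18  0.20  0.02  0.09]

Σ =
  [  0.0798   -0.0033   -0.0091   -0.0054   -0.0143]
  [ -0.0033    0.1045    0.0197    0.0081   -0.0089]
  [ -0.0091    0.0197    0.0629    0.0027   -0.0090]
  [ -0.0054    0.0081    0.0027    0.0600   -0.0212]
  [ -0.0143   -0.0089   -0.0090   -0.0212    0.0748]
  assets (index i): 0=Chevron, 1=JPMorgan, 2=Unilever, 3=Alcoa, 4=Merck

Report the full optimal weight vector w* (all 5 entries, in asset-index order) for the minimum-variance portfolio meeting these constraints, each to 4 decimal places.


0.2111  0.1408  0.3708  0.0511  0.2261

p=Σ⁻¹μ = [2.2163  1.2778  3.4108  1.0895  2.4981]
q=Σ⁻¹𝟙 = [21.9814  6.8595  19.8388  26.8560  28.3861]
a=μᵀp=1.380408  b=𝟙ᵀp=10.492475  c=𝟙ᵀq=103.921713  D=ac−b²=33.362363
λ₁=(c·0.142−b)/D = (103.921713·0.142−10.492475)/33.362363 = 0.127821
λ₂=(a−b·0.142)/D = (1.380408−10.492475·0.142)/33.362363 = -0.003283
w* = 0.127821·p + -0.003283·q:
  w_0 = 0.127821·2.2163 + -0.003283·21.9814 = 0.2111  (Chevron)
  w_1 = 0.127821·1.2778 + -0.003283·6.8595 = 0.1408  (JPMorgan)
  w_2 = 0.127821·3.4108 + -0.003283·19.8388 = 0.3708  (Unilever)
  w_3 = 0.127821·1.0895 + -0.003283·26.8560 = 0.0511  (Alcoa)
  w_4 = 0.127821·2.4981 + -0.003283·28.3861 = 0.2261  (Merck)
Σw_i=1.0000  μᵀw=0.1420
σ²=wᵀΣw=λ₁·μ_p+λ₂ = 0.127821·0.142 + -0.003283 = 0.014868 ≈ 0.0149


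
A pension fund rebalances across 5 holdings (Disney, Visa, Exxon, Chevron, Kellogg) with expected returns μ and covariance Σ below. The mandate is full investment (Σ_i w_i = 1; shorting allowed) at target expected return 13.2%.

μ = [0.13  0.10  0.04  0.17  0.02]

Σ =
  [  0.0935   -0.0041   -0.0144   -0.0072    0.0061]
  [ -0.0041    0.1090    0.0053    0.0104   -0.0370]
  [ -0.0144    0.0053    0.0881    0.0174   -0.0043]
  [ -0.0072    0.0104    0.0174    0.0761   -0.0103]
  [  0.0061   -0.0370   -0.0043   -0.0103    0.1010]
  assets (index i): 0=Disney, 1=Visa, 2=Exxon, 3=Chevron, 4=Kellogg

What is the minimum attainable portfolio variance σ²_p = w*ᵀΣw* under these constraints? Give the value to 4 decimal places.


p=Σ⁻¹μ = [1.6007  0.9874  0.2382  2.2916  0.7069]
q=Σ⁻¹𝟙 = [12.8871  13.2936  11.0246  12.1475  15.7008]
a=μᵀp=0.720070  b=𝟙ᵀp=5.824755  c=𝟙ᵀq=65.053520  D=ac−b²=12.915300
λ₁=(c·0.132−b)/D = (65.053520·0.132−5.824755)/12.915300 = 0.213879
λ₂=(a−b·0.132)/D = (0.720070−5.824755·0.132)/12.915300 = -0.003778
w* = 0.213879·p + -0.003778·q:
  w_0 = 0.213879·1.6007 + -0.003778·12.8871 = 0.2937  (Disney)
  w_1 = 0.213879·0.9874 + -0.003778·13.2936 = 0.1609  (Visa)
  w_2 = 0.213879·0.2382 + -0.003778·11.0246 = 0.0093  (Exxon)
  w_3 = 0.213879·2.2916 + -0.003778·12.1475 = 0.4442  (Chevron)
  w_4 = 0.213879·0.7069 + -0.003778·15.7008 = 0.0919  (Kellogg)
Σw_i=1.0000  μᵀw=0.1320
σ²=wᵀΣw=λ₁·μ_p+λ₂ = 0.213879·0.132 + -0.003778 = 0.024454 ≈ 0.0245

0.0245


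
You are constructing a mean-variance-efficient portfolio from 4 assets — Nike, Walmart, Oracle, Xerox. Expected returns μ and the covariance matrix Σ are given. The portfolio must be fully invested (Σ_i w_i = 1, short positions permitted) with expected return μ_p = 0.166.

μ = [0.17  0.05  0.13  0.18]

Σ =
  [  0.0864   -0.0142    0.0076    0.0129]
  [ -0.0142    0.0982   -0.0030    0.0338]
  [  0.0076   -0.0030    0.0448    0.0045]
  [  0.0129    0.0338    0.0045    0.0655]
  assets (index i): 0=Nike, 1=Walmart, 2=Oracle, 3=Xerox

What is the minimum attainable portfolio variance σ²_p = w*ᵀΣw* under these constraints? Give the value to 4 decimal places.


u=Σ⁻¹μ = [1.4081  -0.0072  2.4307  2.3075]
v=Σ⁻¹𝟙 = [10.4274  10.0408  20.5599  6.6197]
a=μᵀu=0.970348  b=𝟙ᵀu=6.139034  c=𝟙ᵀv=47.647816  D=ac−b²=8.547235
λ₁=(c·0.166−b)/D = (47.647816·0.166−6.139034)/8.547235 = 0.207143
λ₂=(a−b·0.166)/D = (0.970348−6.139034·0.166)/8.547235 = -0.005701
w* = 0.207143·u + -0.005701·v:
  w_0 = 0.207143·1.4081 + -0.005701·10.4274 = 0.2322  (Nike)
  w_1 = 0.207143·-0.0072 + -0.005701·10.0408 = -0.0587  (Walmart)
  w_2 = 0.207143·2.4307 + -0.005701·20.5599 = 0.3863  (Oracle)
  w_3 = 0.207143·2.3075 + -0.005701·6.6197 = 0.4402  (Xerox)
Σw_i=1.0000  μᵀw=0.1660
σ²=wᵀΣw=λ₁·μ_p+λ₂ = 0.207143·0.166 + -0.005701 = 0.028684 ≈ 0.0287

0.0287


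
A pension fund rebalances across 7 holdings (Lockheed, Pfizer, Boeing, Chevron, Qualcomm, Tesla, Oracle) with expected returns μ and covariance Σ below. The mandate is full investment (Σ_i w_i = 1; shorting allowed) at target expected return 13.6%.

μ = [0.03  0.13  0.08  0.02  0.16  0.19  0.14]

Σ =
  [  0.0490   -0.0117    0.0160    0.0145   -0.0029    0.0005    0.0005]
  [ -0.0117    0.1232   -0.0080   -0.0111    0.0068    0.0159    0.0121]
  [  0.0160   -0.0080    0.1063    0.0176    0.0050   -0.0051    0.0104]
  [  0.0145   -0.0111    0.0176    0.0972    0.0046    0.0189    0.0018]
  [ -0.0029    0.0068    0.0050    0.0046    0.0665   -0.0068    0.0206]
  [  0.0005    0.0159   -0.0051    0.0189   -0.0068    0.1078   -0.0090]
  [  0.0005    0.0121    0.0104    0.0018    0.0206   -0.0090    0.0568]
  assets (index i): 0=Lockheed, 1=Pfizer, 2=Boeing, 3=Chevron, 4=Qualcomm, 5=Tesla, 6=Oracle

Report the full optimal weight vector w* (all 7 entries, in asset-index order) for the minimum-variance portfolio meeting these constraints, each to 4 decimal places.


0.1615  0.0874  0.0764  -0.0231  0.2393  0.2333  0.2252

u=Σ⁻¹μ = [0.7790  0.5642  0.5819  -0.4830  2.0121  2.0688  1.8446]
v=Σ⁻¹𝟙 = [19.6960  7.7395  4.9565  4.7807  11.6354  9.1722  11.9579]
a=μᵀu=1.106866  b=𝟙ᵀu=7.367641  c=𝟙ᵀv=69.938267  D=ac−b²=23.130167
λ₁=(c·0.136−b)/D = (69.938267·0.136−7.367641)/23.130167 = 0.092691
λ₂=(a−b·0.136)/D = (1.106866−7.367641·0.136)/23.130167 = 0.004534
w* = 0.092691·u + 0.004534·v:
  w_0 = 0.092691·0.7790 + 0.004534·19.6960 = 0.1615  (Lockheed)
  w_1 = 0.092691·0.5642 + 0.004534·7.7395 = 0.0874  (Pfizer)
  w_2 = 0.092691·0.5819 + 0.004534·4.9565 = 0.0764  (Boeing)
  w_3 = 0.092691·-0.4830 + 0.004534·4.7807 = -0.0231  (Chevron)
  w_4 = 0.092691·2.0121 + 0.004534·11.6354 = 0.2393  (Qualcomm)
  w_5 = 0.092691·2.0688 + 0.004534·9.1722 = 0.2333  (Tesla)
  w_6 = 0.092691·1.8446 + 0.004534·11.9579 = 0.2252  (Oracle)
Σw_i=1.0000  μᵀw=0.1360
σ²=wᵀΣw=λ₁·μ_p+λ₂ = 0.092691·0.136 + 0.004534 = 0.017140 ≈ 0.0171


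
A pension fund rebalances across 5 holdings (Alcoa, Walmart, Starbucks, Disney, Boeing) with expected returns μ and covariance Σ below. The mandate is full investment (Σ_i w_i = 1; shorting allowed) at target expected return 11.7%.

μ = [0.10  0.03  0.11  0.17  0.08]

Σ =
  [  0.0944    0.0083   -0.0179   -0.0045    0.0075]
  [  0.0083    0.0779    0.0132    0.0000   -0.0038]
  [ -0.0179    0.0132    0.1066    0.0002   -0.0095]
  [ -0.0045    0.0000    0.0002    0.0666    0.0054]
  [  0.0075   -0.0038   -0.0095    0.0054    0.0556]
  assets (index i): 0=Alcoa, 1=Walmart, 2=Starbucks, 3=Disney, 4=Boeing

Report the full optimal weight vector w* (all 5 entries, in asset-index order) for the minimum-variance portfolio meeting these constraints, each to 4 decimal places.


g=Σ⁻¹μ = [1.3309  0.0750  1.3526  2.5371  1.2492]
h=Σ⁻¹𝟙 = [11.1115  10.5727  11.4957  14.2892  17.7857]
a=μᵀg=0.815379  b=𝟙ᵀg=6.544884  c=𝟙ᵀh=65.254911  D=ac−b²=10.371962
λ₁=(c·0.117−b)/D = (65.254911·0.117−6.544884)/10.371962 = 0.105085
λ₂=(a−b·0.117)/D = (0.815379−6.544884·0.117)/10.371962 = 0.004785
w* = 0.105085·g + 0.004785·h:
  w_0 = 0.105085·1.3309 + 0.004785·11.1115 = 0.1930  (Alcoa)
  w_1 = 0.105085·0.0750 + 0.004785·10.5727 = 0.0585  (Walmart)
  w_2 = 0.105085·1.3526 + 0.004785·11.4957 = 0.1971  (Starbucks)
  w_3 = 0.105085·2.5371 + 0.004785·14.2892 = 0.3350  (Disney)
  w_4 = 0.105085·1.2492 + 0.004785·17.7857 = 0.2164  (Boeing)
Σw_i=1.0000  μᵀw=0.1170
σ²=wᵀΣw=λ₁·μ_p+λ₂ = 0.105085·0.117 + 0.004785 = 0.017080 ≈ 0.0171

0.1930  0.0585  0.1971  0.3350  0.2164


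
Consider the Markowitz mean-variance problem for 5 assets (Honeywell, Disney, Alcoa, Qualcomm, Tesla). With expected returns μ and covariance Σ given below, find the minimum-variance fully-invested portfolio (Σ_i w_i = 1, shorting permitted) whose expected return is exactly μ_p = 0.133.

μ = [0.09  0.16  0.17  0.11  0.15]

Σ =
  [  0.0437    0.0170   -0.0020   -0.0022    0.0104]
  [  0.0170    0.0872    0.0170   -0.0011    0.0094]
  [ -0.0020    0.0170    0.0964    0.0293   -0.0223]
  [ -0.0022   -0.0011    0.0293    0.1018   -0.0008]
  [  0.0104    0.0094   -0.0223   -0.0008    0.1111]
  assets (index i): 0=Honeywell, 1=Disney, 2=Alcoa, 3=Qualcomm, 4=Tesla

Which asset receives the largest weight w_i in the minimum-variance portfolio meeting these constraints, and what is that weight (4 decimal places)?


Honeywell (0.3019)

u=Σ⁻¹μ = [1.4031  1.0665  1.7573  0.6283  1.4858]
v=Σ⁻¹𝟙 = [19.7230  4.9011  9.6272  7.6001  8.7271]
a=μᵀu=0.887633  b=𝟙ᵀu=6.340927  c=𝟙ᵀv=50.578368  D=ac−b²=4.687700
λ₁=(c·0.133−b)/D = (50.578368·0.133−6.340927)/4.687700 = 0.082342
λ₂=(a−b·0.133)/D = (0.887633−6.340927·0.133)/4.687700 = 0.009448
w* = 0.082342·u + 0.009448·v:
  w_0 = 0.082342·1.4031 + 0.009448·19.7230 = 0.3019  (Honeywell)
  w_1 = 0.082342·1.0665 + 0.009448·4.9011 = 0.1341  (Disney)
  w_2 = 0.082342·1.7573 + 0.009448·9.6272 = 0.2357  (Alcoa)
  w_3 = 0.082342·0.6283 + 0.009448·7.6001 = 0.1235  (Qualcomm)
  w_4 = 0.082342·1.4858 + 0.009448·8.7271 = 0.2048  (Tesla)
Σw_i=1.0000  μᵀw=0.1330
σ²=wᵀΣw=λ₁·μ_p+λ₂ = 0.082342·0.133 + 0.009448 = 0.020400 ≈ 0.0204


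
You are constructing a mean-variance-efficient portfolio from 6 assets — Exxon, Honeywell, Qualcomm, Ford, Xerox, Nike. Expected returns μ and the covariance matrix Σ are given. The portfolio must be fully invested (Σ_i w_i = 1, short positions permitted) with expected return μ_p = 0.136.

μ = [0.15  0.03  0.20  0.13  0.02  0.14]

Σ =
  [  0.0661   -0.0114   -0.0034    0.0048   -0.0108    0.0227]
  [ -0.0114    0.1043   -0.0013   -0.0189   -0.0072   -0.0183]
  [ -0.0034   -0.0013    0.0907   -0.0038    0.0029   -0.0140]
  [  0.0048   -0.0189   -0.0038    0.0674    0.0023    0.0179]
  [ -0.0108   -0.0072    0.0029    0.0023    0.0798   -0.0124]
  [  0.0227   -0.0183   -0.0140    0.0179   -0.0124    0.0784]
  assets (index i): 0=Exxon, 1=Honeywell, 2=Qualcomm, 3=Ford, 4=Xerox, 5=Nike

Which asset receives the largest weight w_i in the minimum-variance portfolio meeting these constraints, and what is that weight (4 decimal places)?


x=Σ⁻¹μ = [2.0362  1.2109  2.6052  1.8068  0.7450  1.6493]
y=Σ⁻¹𝟙 = [15.8422  17.9464  14.1419  15.1697  17.5491  14.1946]
a=μᵀx=1.343488  b=𝟙ᵀx=10.053393  c=𝟙ᵀy=94.843952  D=ac−b²=26.350947
λ₁=(c·0.136−b)/D = (94.843952·0.136−10.053393)/26.350947 = 0.107980
λ₂=(a−b·0.136)/D = (1.343488−10.053393·0.136)/26.350947 = -0.000902
w* = 0.107980·x + -0.000902·y:
  w_0 = 0.107980·2.0362 + -0.000902·15.8422 = 0.2056  (Exxon)
  w_1 = 0.107980·1.2109 + -0.000902·17.9464 = 0.1146  (Honeywell)
  w_2 = 0.107980·2.6052 + -0.000902·14.1419 = 0.2686  (Qualcomm)
  w_3 = 0.107980·1.8068 + -0.000902·15.1697 = 0.1814  (Ford)
  w_4 = 0.107980·0.7450 + -0.000902·17.5491 = 0.0646  (Xerox)
  w_5 = 0.107980·1.6493 + -0.000902·14.1946 = 0.1653  (Nike)
Σw_i=1.0000  μᵀw=0.1360
σ²=wᵀΣw=λ₁·μ_p+λ₂ = 0.107980·0.136 + -0.000902 = 0.013783 ≈ 0.0138

Qualcomm (0.2686)


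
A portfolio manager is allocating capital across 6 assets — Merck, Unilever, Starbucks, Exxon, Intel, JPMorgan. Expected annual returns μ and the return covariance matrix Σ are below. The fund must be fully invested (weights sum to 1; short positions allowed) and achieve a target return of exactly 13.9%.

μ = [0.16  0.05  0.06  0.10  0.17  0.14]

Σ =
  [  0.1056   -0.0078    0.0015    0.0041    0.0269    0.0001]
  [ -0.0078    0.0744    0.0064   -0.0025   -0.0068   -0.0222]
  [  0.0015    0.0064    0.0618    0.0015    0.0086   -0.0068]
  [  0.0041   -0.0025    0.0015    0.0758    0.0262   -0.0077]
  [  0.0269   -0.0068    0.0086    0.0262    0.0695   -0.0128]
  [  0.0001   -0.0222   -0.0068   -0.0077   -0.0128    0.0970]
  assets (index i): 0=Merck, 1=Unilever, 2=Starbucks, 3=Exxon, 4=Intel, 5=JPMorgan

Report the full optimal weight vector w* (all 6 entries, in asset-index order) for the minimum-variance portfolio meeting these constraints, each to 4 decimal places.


u=Σ⁻¹μ = [1.0205  1.6114  0.6920  0.7516  2.2478  2.2158]
v=Σ⁻¹𝟙 = [7.5392  19.7839  14.1769  11.2880  10.7367  18.1361]
a=μᵀu=1.052879  b=𝟙ᵀu=8.539170  c=𝟙ᵀv=81.660780  D=ac−b²=13.061456
λ₁=(c·0.139−b)/D = (81.660780·0.139−8.539170)/13.061456 = 0.215265
λ₂=(a−b·0.139)/D = (1.052879−8.539170·0.139)/13.061456 = -0.010264
w* = 0.215265·u + -0.010264·v:
  w_0 = 0.215265·1.0205 + -0.010264·7.5392 = 0.1423  (Merck)
  w_1 = 0.215265·1.6114 + -0.010264·19.7839 = 0.1438  (Unilever)
  w_2 = 0.215265·0.6920 + -0.010264·14.1769 = 0.0034  (Starbucks)
  w_3 = 0.215265·0.7516 + -0.010264·11.2880 = 0.0459  (Exxon)
  w_4 = 0.215265·2.2478 + -0.010264·10.7367 = 0.3737  (Intel)
  w_5 = 0.215265·2.2158 + -0.010264·18.1361 = 0.2908  (JPMorgan)
Σw_i=1.0000  μᵀw=0.1390
σ²=wᵀΣw=λ₁·μ_p+λ₂ = 0.215265·0.139 + -0.010264 = 0.019658 ≈ 0.0197

0.1423  0.1438  0.0034  0.0459  0.3737  0.2908


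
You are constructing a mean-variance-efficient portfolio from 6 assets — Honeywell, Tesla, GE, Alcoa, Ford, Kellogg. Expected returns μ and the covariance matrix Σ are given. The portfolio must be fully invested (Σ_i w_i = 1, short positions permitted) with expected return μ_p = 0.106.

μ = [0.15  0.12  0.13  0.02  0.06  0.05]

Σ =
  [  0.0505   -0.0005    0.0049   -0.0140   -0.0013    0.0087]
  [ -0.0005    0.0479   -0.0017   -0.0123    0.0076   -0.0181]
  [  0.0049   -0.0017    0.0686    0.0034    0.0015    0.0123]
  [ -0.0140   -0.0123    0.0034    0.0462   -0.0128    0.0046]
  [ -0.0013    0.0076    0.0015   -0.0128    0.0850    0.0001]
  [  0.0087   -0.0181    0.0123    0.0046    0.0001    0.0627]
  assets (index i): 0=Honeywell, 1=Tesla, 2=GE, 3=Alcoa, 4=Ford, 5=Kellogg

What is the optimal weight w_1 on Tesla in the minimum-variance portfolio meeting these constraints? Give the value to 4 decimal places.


0.2845

x=Σ⁻¹μ = [3.4025  3.4025  1.4485  2.3973  0.7882  0.8462]
y=Σ⁻¹𝟙 = [28.2723  36.5685  7.8459  41.7542  15.0556  17.9560]
a=μᵀx=1.244534  b=𝟙ᵀx=12.285252  c=𝟙ᵀy=147.452462  D=ac−b²=32.582164
λ₁=(c·0.106−b)/D = (147.452462·0.106−12.285252)/32.582164 = 0.102655
λ₂=(a−b·0.106)/D = (1.244534−12.285252·0.106)/32.582164 = -0.001771
w* = 0.102655·x + -0.001771·y:
  w_0 = 0.102655·3.4025 + -0.001771·28.2723 = 0.2992  (Honeywell)
  w_1 = 0.102655·3.4025 + -0.001771·36.5685 = 0.2845  (Tesla)
  w_2 = 0.102655·1.4485 + -0.001771·7.8459 = 0.1348  (GE)
  w_3 = 0.102655·2.3973 + -0.001771·41.7542 = 0.1722  (Alcoa)
  w_4 = 0.102655·0.7882 + -0.001771·15.0556 = 0.0542  (Ford)
  w_5 = 0.102655·0.8462 + -0.001771·17.9560 = 0.0551  (Kellogg)
Σw_i=1.0000  μᵀw=0.1060
σ²=wᵀΣw=λ₁·μ_p+λ₂ = 0.102655·0.106 + -0.001771 = 0.009110 ≈ 0.0091


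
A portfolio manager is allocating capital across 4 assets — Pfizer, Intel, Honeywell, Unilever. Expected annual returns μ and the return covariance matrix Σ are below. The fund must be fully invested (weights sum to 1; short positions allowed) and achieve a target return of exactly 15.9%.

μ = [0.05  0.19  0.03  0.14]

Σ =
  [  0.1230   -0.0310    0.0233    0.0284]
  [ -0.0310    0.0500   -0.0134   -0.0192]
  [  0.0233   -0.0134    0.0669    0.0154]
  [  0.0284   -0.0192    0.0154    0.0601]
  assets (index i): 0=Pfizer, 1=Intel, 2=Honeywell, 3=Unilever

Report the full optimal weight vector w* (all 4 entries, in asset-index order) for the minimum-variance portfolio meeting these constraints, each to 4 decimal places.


x=Σ⁻¹μ = [0.9712  5.9249  0.4576  3.6460]
y=Σ⁻¹𝟙 = [10.3269  38.0070  14.3057  20.2353]
a=μᵀx=1.698466  b=𝟙ᵀx=10.999784  c=𝟙ᵀy=82.874909  D=ac−b²=19.764918
λ₁=(c·0.159−b)/D = (82.874909·0.159−10.999784)/19.764918 = 0.110161
λ₂=(a−b·0.159)/D = (1.698466−10.999784·0.159)/19.764918 = -0.002555
w* = 0.110161·x + -0.002555·y:
  w_0 = 0.110161·0.9712 + -0.002555·10.3269 = 0.0806  (Pfizer)
  w_1 = 0.110161·5.9249 + -0.002555·38.0070 = 0.5556  (Intel)
  w_2 = 0.110161·0.4576 + -0.002555·14.3057 = 0.0139  (Honeywell)
  w_3 = 0.110161·3.6460 + -0.002555·20.2353 = 0.3500  (Unilever)
Σw_i=1.0000  μᵀw=0.1590
σ²=wᵀΣw=λ₁·μ_p+λ₂ = 0.110161·0.159 + -0.002555 = 0.014961 ≈ 0.0150

0.0806  0.5556  0.0139  0.3500


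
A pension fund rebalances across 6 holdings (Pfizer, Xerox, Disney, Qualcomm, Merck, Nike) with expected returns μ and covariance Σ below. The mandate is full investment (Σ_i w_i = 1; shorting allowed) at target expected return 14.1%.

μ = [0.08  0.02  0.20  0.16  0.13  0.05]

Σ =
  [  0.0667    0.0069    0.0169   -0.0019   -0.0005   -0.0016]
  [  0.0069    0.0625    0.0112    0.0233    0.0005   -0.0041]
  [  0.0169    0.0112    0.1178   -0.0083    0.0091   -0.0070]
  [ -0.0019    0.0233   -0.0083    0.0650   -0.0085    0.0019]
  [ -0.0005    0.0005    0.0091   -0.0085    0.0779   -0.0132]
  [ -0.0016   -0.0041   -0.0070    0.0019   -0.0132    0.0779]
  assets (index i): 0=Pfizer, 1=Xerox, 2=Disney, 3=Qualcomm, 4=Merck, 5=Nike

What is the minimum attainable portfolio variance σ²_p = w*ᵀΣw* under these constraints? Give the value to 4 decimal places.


x=Σ⁻¹μ = [1.0137  -1.3530  1.8280  3.4439  2.0180  1.0137]
y=Σ⁻¹𝟙 = [13.4012  8.6439  6.5205  15.1930  16.5749  16.5911]
a=μᵀx=1.283677  b=𝟙ᵀx=7.964247  c=𝟙ᵀy=76.924583  D=ac−b²=35.317114
λ₁=(c·0.141−b)/D = (76.924583·0.141−7.964247)/35.317114 = 0.081607
λ₂=(a−b·0.141)/D = (1.283677−7.964247·0.141)/35.317114 = 0.004551
w* = 0.081607·x + 0.004551·y:
  w_0 = 0.081607·1.0137 + 0.004551·13.4012 = 0.1437  (Pfizer)
  w_1 = 0.081607·-1.3530 + 0.004551·8.6439 = -0.0711  (Xerox)
  w_2 = 0.081607·1.8280 + 0.004551·6.5205 = 0.1788  (Disney)
  w_3 = 0.081607·3.4439 + 0.004551·15.1930 = 0.3502  (Qualcomm)
  w_4 = 0.081607·2.0180 + 0.004551·16.5749 = 0.2401  (Merck)
  w_5 = 0.081607·1.0137 + 0.004551·16.5911 = 0.1582  (Nike)
Σw_i=1.0000  μᵀw=0.1410
σ²=wᵀΣw=λ₁·μ_p+λ₂ = 0.081607·0.141 + 0.004551 = 0.016057 ≈ 0.0161

0.0161


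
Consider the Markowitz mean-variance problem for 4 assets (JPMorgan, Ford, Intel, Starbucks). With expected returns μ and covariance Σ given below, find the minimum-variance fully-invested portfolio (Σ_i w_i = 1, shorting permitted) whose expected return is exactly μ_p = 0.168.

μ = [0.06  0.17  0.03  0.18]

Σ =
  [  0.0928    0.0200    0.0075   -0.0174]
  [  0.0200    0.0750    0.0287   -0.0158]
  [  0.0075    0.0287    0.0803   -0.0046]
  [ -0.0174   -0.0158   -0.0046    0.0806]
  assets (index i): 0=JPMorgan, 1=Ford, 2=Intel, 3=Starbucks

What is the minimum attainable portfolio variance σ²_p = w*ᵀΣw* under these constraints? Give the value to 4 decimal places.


0.0273

x=Σ⁻¹μ = [0.6049  2.9339  -0.5650  2.9067]
y=Σ⁻¹𝟙 = [11.0206  10.7791  8.5675  17.3881]
a=μᵀx=1.041321  b=𝟙ᵀx=5.880562  c=𝟙ᵀy=47.755301  D=ac−b²=15.147606
λ₁=(c·0.168−b)/D = (47.755301·0.168−5.880562)/15.147606 = 0.141430
λ₂=(a−b·0.168)/D = (1.041321−5.880562·0.168)/15.147606 = 0.003524
w* = 0.141430·x + 0.003524·y:
  w_0 = 0.141430·0.6049 + 0.003524·11.0206 = 0.1244  (JPMorgan)
  w_1 = 0.141430·2.9339 + 0.003524·10.7791 = 0.4529  (Ford)
  w_2 = 0.141430·-0.5650 + 0.003524·8.5675 = -0.0497  (Intel)
  w_3 = 0.141430·2.9067 + 0.003524·17.3881 = 0.4724  (Starbucks)
Σw_i=1.0000  μᵀw=0.1680
σ²=wᵀΣw=λ₁·μ_p+λ₂ = 0.141430·0.168 + 0.003524 = 0.027285 ≈ 0.0273


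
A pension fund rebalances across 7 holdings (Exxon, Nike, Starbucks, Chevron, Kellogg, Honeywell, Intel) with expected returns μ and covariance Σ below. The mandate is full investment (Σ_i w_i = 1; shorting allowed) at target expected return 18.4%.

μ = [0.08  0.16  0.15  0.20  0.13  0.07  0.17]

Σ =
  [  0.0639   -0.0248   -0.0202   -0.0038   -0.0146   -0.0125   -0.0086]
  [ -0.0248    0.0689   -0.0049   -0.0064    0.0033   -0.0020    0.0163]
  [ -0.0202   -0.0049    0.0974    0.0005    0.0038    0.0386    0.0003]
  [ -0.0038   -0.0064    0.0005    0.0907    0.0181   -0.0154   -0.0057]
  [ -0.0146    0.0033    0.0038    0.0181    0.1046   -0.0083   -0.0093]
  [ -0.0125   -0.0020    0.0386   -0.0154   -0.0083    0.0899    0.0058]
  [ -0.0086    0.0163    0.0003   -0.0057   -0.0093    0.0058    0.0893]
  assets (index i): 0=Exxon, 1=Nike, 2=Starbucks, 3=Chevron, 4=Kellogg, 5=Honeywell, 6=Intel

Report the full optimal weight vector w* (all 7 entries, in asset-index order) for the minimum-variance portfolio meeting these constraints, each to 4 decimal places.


p=Σ⁻¹μ = [4.3451  3.8022  2.1584  2.6447  1.4398  1.0057  1.8743]
q=Σ⁻¹𝟙 = [39.0242  28.0609  13.3990  15.1041  13.1665  14.5022  11.1828]
a=μᵀp=2.384870  b=𝟙ᵀp=17.270242  c=𝟙ᵀq=134.439820  D=ac−b²=22.360250
λ₁=(c·0.184−b)/D = (134.439820·0.184−17.270242)/22.360250 = 0.333927
λ₂=(a−b·0.184)/D = (2.384870−17.270242·0.184)/22.360250 = -0.035458
w* = 0.333927·p + -0.035458·q:
  w_0 = 0.333927·4.3451 + -0.035458·39.0242 = 0.0672  (Exxon)
  w_1 = 0.333927·3.8022 + -0.035458·28.0609 = 0.2747  (Nike)
  w_2 = 0.333927·2.1584 + -0.035458·13.3990 = 0.2456  (Starbucks)
  w_3 = 0.333927·2.6447 + -0.035458·15.1041 = 0.3476  (Chevron)
  w_4 = 0.333927·1.4398 + -0.035458·13.1665 = 0.0139  (Kellogg)
  w_5 = 0.333927·1.0057 + -0.035458·14.5022 = -0.1784  (Honeywell)
  w_6 = 0.333927·1.8743 + -0.035458·11.1828 = 0.2294  (Intel)
Σw_i=1.0000  μᵀw=0.1840
σ²=wᵀΣw=λ₁·μ_p+λ₂ = 0.333927·0.184 + -0.035458 = 0.025984 ≈ 0.0260

0.0672  0.2747  0.2456  0.3476  0.0139  -0.1784  0.2294


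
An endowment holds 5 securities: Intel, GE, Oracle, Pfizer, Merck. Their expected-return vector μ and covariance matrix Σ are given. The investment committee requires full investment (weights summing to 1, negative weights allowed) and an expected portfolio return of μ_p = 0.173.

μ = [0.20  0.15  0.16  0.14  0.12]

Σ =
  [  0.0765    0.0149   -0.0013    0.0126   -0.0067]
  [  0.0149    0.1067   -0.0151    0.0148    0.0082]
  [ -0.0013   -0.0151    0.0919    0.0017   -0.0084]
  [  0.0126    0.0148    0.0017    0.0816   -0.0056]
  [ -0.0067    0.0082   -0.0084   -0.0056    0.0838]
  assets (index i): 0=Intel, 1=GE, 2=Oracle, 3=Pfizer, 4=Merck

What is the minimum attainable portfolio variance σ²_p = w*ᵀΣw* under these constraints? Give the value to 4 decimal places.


0.0263

x=Σ⁻¹μ = [2.3996  1.0562  2.0913  1.2344  1.8126]
y=Σ⁻¹𝟙 = [11.5109  7.1967  13.3372  9.8651  14.1454]
a=μᵀx=1.363301  b=𝟙ᵀx=8.594186  c=𝟙ᵀy=56.055233  D=ac−b²=2.560118
λ₁=(c·0.173−b)/D = (56.055233·0.173−8.594186)/2.560118 = 0.430984
λ₂=(a−b·0.173)/D = (1.363301−8.594186·0.173)/2.560118 = -0.048237
w* = 0.430984·x + -0.048237·y:
  w_0 = 0.430984·2.3996 + -0.048237·11.5109 = 0.4790  (Intel)
  w_1 = 0.430984·1.0562 + -0.048237·7.1967 = 0.1080  (GE)
  w_2 = 0.430984·2.0913 + -0.048237·13.3372 = 0.2580  (Oracle)
  w_3 = 0.430984·1.2344 + -0.048237·9.8651 = 0.0561  (Pfizer)
  w_4 = 0.430984·1.8126 + -0.048237·14.1454 = 0.0989  (Merck)
Σw_i=1.0000  μᵀw=0.1730
σ²=wᵀΣw=λ₁·μ_p+λ₂ = 0.430984·0.173 + -0.048237 = 0.026323 ≈ 0.0263


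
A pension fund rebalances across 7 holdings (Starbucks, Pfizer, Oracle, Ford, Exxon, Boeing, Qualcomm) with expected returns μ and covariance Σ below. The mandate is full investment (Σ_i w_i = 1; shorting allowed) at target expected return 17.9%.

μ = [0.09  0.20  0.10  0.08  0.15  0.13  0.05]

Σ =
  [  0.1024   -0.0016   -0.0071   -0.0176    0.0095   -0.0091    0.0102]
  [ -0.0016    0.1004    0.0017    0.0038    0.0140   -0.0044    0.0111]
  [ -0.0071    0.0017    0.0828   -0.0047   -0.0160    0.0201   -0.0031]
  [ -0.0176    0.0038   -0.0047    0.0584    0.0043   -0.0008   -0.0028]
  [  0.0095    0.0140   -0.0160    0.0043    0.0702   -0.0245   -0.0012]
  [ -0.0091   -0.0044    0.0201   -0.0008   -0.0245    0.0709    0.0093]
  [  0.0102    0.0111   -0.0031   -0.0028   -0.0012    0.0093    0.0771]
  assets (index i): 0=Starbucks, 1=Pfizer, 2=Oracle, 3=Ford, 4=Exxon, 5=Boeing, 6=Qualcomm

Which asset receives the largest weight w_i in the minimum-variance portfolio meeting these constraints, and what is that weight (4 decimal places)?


Boeing (0.4033)

g=Σ⁻¹μ = [1.2379  1.6551  1.2505  1.5721  2.7741  2.7078  0.0704]
h=Σ⁻¹𝟙 = [13.2687  6.1044  14.0915  21.1342  19.5653  17.9033  9.8150]
a=μᵀg=1.464902  b=𝟙ᵀg=11.267907  c=𝟙ᵀh=101.882305  D=ac−b²=22.281922
λ₁=(c·0.179−b)/D = (101.882305·0.179−11.267907)/22.281922 = 0.312766
λ₂=(a−b·0.179)/D = (1.464902−11.267907·0.179)/22.281922 = -0.024776
w* = 0.312766·g + -0.024776·h:
  w_0 = 0.312766·1.2379 + -0.024776·13.2687 = 0.0584  (Starbucks)
  w_1 = 0.312766·1.6551 + -0.024776·6.1044 = 0.3664  (Pfizer)
  w_2 = 0.312766·1.2505 + -0.024776·14.0915 = 0.0420  (Oracle)
  w_3 = 0.312766·1.5721 + -0.024776·21.1342 = -0.0319  (Ford)
  w_4 = 0.312766·2.7741 + -0.024776·19.5653 = 0.3829  (Exxon)
  w_5 = 0.312766·2.7078 + -0.024776·17.9033 = 0.4033  (Boeing)
  w_6 = 0.312766·0.0704 + -0.024776·9.8150 = -0.2212  (Qualcomm)
Σw_i=1.0000  μᵀw=0.1790
σ²=wᵀΣw=λ₁·μ_p+λ₂ = 0.312766·0.179 + -0.024776 = 0.031209 ≈ 0.0312


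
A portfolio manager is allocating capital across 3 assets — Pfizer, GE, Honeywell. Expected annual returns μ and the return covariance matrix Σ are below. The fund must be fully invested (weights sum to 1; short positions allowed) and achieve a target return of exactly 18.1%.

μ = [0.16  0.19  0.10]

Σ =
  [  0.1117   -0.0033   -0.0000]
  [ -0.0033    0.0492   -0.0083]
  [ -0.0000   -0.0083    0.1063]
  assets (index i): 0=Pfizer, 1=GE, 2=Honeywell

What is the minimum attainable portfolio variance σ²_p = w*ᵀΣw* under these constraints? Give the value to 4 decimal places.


0.0320

x=Σ⁻¹μ = [1.5559  4.1799  1.2671]
y=Σ⁻¹𝟙 = [9.6279  22.8591  11.1922]
a=μᵀx=1.169836  b=𝟙ᵀx=7.002909  c=𝟙ᵀy=43.679174  D=ac−b²=2.056753
λ₁=(c·0.181−b)/D = (43.679174·0.181−7.002909)/2.056753 = 0.439052
λ₂=(a−b·0.181)/D = (1.169836−7.002909·0.181)/2.056753 = -0.047497
w* = 0.439052·x + -0.047497·y:
  w_0 = 0.439052·1.5559 + -0.047497·9.6279 = 0.2258  (Pfizer)
  w_1 = 0.439052·4.1799 + -0.047497·22.8591 = 0.7495  (GE)
  w_2 = 0.439052·1.2671 + -0.047497·11.1922 = 0.0247  (Honeywell)
Σw_i=1.0000  μᵀw=0.1810
σ²=wᵀΣw=λ₁·μ_p+λ₂ = 0.439052·0.181 + -0.047497 = 0.031971 ≈ 0.0320


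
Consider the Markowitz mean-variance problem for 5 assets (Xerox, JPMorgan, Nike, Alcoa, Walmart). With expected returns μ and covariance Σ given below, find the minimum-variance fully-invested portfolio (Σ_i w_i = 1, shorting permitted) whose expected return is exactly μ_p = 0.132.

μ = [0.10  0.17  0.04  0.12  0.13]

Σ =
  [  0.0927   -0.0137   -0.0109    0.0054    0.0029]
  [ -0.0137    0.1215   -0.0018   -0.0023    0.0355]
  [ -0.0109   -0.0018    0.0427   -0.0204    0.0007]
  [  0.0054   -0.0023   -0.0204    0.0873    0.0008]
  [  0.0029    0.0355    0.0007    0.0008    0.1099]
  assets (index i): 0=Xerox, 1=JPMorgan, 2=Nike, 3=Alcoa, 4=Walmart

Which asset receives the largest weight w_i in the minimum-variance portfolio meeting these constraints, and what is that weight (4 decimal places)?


p=Σ⁻¹μ = [1.4256  1.4368  2.2292  1.8392  0.6536]
q=Σ⁻¹𝟙 = [15.2016  9.3021  36.8339  19.3180  5.3180]
a=μᵀp=0.781652  b=𝟙ᵀp=7.584377  c=𝟙ᵀq=85.973609  D=ac−b²=9.678690
λ₁=(c·0.132−b)/D = (85.973609·0.132−7.584377)/9.678690 = 0.388910
λ₂=(a−b·0.132)/D = (0.781652−7.584377·0.132)/9.678690 = -0.022677
w* = 0.388910·p + -0.022677·q:
  w_0 = 0.388910·1.4256 + -0.022677·15.2016 = 0.2097  (Xerox)
  w_1 = 0.388910·1.4368 + -0.022677·9.3021 = 0.3478  (JPMorgan)
  w_2 = 0.388910·2.2292 + -0.022677·36.8339 = 0.0317  (Nike)
  w_3 = 0.388910·1.8392 + -0.022677·19.3180 = 0.2772  (Alcoa)
  w_4 = 0.388910·0.6536 + -0.022677·5.3180 = 0.1336  (Walmart)
Σw_i=1.0000  μᵀw=0.1320
σ²=wᵀΣw=λ₁·μ_p+λ₂ = 0.388910·0.132 + -0.022677 = 0.028659 ≈ 0.0287

JPMorgan (0.3478)


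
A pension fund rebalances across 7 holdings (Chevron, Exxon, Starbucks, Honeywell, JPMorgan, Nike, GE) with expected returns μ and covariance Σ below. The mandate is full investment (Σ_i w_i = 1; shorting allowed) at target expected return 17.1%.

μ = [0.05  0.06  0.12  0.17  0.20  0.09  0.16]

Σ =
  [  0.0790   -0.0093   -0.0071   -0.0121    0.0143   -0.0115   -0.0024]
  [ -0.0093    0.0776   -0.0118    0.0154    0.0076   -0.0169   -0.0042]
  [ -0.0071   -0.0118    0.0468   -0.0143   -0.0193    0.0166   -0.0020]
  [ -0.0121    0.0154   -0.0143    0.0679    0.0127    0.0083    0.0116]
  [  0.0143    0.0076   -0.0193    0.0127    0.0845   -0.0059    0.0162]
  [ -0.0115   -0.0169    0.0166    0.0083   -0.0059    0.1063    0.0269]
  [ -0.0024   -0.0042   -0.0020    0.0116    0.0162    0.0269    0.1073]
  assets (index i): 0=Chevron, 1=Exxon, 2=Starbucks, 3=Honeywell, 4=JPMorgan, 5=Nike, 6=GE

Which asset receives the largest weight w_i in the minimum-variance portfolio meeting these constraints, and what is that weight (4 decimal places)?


u=Σ⁻¹μ = [1.1902  0.8939  4.9645  2.9093  2.6048  0.0240  0.9315]
v=Σ⁻¹𝟙 = [19.8088  17.8766  37.3502  18.0533  12.0232  6.3498  5.7998]
a=μᵀu=1.875626  b=𝟙ᵀu=13.518215  c=𝟙ᵀv=117.261744  D=ac−b²=37.197006
λ₁=(c·0.171−b)/D = (117.261744·0.171−13.518215)/37.197006 = 0.175647
λ₂=(a−b·0.171)/D = (1.875626−13.518215·0.171)/37.197006 = -0.011721
w* = 0.175647·u + -0.011721·v:
  w_0 = 0.175647·1.1902 + -0.011721·19.8088 = -0.0231  (Chevron)
  w_1 = 0.175647·0.8939 + -0.011721·17.8766 = -0.0525  (Exxon)
  w_2 = 0.175647·4.9645 + -0.011721·37.3502 = 0.4342  (Starbucks)
  w_3 = 0.175647·2.9093 + -0.011721·18.0533 = 0.2994  (Honeywell)
  w_4 = 0.175647·2.6048 + -0.011721·12.0232 = 0.3166  (JPMorgan)
  w_5 = 0.175647·0.0240 + -0.011721·6.3498 = -0.0702  (Nike)
  w_6 = 0.175647·0.9315 + -0.011721·5.7998 = 0.0956  (GE)
Σw_i=1.0000  μᵀw=0.1710
σ²=wᵀΣw=λ₁·μ_p+λ₂ = 0.175647·0.171 + -0.011721 = 0.018315 ≈ 0.0183

Starbucks (0.4342)


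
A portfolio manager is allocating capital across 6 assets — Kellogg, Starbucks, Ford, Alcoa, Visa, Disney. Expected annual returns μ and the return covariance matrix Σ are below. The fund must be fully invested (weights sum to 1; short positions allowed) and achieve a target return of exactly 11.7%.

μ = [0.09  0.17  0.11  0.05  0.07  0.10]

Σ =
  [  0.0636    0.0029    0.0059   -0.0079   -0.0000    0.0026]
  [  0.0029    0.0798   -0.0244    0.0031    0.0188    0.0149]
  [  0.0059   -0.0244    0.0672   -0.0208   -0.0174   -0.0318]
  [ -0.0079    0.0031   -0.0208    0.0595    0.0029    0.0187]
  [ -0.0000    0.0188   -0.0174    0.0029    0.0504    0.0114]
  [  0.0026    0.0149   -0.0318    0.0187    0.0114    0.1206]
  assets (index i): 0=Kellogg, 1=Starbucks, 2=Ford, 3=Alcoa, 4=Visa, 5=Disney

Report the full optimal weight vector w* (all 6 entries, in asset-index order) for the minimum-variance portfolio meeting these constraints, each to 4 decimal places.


p=Σ⁻¹μ = [1.1049  2.6968  3.9662  1.8179  1.3979  1.1040]
q=Σ⁻¹𝟙 = [14.4430  15.2766  38.2686  27.0913  23.5897  9.7532]
a=μᵀp=1.293317  b=𝟙ᵀp=12.087611  c=𝟙ᵀq=128.422478  D=ac−b²=19.980624
λ₁=(c·0.117−b)/D = (128.422478·0.117−12.087611)/19.980624 = 0.147033
λ₂=(a−b·0.117)/D = (1.293317−12.087611·0.117)/19.980624 = -0.006053
w* = 0.147033·p + -0.006053·q:
  w_0 = 0.147033·1.1049 + -0.006053·14.4430 = 0.0750  (Kellogg)
  w_1 = 0.147033·2.6968 + -0.006053·15.2766 = 0.3041  (Starbucks)
  w_2 = 0.147033·3.9662 + -0.006053·38.2686 = 0.3515  (Ford)
  w_3 = 0.147033·1.8179 + -0.006053·27.0913 = 0.1033  (Alcoa)
  w_4 = 0.147033·1.3979 + -0.006053·23.5897 = 0.0628  (Visa)
  w_5 = 0.147033·1.1040 + -0.006053·9.7532 = 0.1033  (Disney)
Σw_i=1.0000  μᵀw=0.1170
σ²=wᵀΣw=λ₁·μ_p+λ₂ = 0.147033·0.117 + -0.006053 = 0.011150 ≈ 0.0112

0.0750  0.3041  0.3515  0.1033  0.0628  0.1033


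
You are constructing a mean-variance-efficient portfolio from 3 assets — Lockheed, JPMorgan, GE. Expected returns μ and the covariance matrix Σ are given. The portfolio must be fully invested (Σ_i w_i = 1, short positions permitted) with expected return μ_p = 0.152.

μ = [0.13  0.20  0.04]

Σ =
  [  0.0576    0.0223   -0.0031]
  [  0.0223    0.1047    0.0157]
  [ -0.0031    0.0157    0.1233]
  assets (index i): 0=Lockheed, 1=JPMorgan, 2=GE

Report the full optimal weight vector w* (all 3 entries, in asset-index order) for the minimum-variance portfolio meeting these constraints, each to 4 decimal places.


u=Σ⁻¹μ = [1.6747  1.5277  0.1720]
v=Σ⁻¹𝟙 = [15.8512  4.9944  7.8729]
a=μᵀu=0.530141  b=𝟙ᵀu=3.374455  c=𝟙ᵀv=28.718513  D=ac−b²=3.837916
λ₁=(c·0.152−b)/D = (28.718513·0.152−3.374455)/3.837916 = 0.258150
λ₂=(a−b·0.152)/D = (0.530141−3.374455·0.152)/3.837916 = 0.004488
w* = 0.258150·u + 0.004488·v:
  w_0 = 0.258150·1.6747 + 0.004488·15.8512 = 0.5035  (Lockheed)
  w_1 = 0.258150·1.5277 + 0.004488·4.9944 = 0.4168  (JPMorgan)
  w_2 = 0.258150·0.1720 + 0.004488·7.8729 = 0.0797  (GE)
Σw_i=1.0000  μᵀw=0.1520
σ²=wᵀΣw=λ₁·μ_p+λ₂ = 0.258150·0.152 + 0.004488 = 0.043727 ≈ 0.0437

0.5035  0.4168  0.0797


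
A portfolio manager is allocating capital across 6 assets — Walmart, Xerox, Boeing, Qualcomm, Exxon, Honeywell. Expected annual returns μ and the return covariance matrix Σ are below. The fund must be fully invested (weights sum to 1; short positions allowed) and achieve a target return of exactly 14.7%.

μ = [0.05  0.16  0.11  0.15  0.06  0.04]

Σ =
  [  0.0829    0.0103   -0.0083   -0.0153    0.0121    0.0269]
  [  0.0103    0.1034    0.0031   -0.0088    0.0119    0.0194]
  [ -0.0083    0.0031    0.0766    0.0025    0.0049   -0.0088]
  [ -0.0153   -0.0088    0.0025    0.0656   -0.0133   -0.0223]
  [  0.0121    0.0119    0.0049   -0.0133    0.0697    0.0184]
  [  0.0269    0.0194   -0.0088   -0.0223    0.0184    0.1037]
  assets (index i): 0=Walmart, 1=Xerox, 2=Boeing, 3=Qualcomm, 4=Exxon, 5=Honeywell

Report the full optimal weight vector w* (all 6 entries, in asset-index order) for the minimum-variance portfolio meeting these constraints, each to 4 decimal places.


g=Σ⁻¹μ = [0.8214  1.4895  1.3752  2.9593  0.7985  0.5054]
h=Σ⁻¹𝟙 = [12.1993  6.9411  13.6004  24.1632  12.2278  9.3608]
a=μᵀg=0.942666  b=𝟙ᵀg=7.949166  c=𝟙ᵀh=78.492601  D=ac−b²=10.803065
λ₁=(c·0.147−b)/D = (78.492601·0.147−7.949166)/10.803065 = 0.332243
λ₂=(a−b·0.147)/D = (0.942666−7.949166·0.147)/10.803065 = -0.020907
w* = 0.332243·g + -0.020907·h:
  w_0 = 0.332243·0.8214 + -0.020907·12.1993 = 0.0178  (Walmart)
  w_1 = 0.332243·1.4895 + -0.020907·6.9411 = 0.3497  (Xerox)
  w_2 = 0.332243·1.3752 + -0.020907·13.6004 = 0.1725  (Boeing)
  w_3 = 0.332243·2.9593 + -0.020907·24.1632 = 0.4780  (Qualcomm)
  w_4 = 0.332243·0.7985 + -0.020907·12.2278 = 0.0097  (Exxon)
  w_5 = 0.332243·0.5054 + -0.020907·9.3608 = -0.0278  (Honeywell)
Σw_i=1.0000  μᵀw=0.1470
σ²=wᵀΣw=λ₁·μ_p+λ₂ = 0.332243·0.147 + -0.020907 = 0.027933 ≈ 0.0279

0.0178  0.3497  0.1725  0.4780  0.0097  -0.0278
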